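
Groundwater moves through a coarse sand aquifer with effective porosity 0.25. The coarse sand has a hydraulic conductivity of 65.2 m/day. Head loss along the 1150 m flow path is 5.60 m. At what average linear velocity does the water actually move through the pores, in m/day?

Hydraulic gradient i = Δh / L = 5.60 / 1150 = 0.004870.
Darcy flux q = K · i = 65.20 × 0.004870 = 0.3175 m/day.
Seepage velocity v = q / n_e = 0.3175 / 0.25 = 1.270 m/day.

1.27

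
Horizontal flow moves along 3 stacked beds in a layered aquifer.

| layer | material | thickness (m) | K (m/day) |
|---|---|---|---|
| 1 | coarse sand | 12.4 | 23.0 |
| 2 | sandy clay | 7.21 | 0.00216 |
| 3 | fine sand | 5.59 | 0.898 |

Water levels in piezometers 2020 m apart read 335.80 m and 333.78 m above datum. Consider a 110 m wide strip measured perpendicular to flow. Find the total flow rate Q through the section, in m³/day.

31.9

Flow is parallel to layering, so each bed carries its own Darcy discharge and the transmissivities add.
Σ(K_i·b_i) = 23.0×12.4 + 0.00216×7.21 + 0.898×5.59 = 290.2 m²/day.
Hydraulic gradient i = (335.80 − 333.78) / 2020 = 2.02 / 2020 = 0.001000.
Q = Σ(K_i·b_i) · W · i = 290.2 × 110 × 0.001000 = 31.93 m³/day.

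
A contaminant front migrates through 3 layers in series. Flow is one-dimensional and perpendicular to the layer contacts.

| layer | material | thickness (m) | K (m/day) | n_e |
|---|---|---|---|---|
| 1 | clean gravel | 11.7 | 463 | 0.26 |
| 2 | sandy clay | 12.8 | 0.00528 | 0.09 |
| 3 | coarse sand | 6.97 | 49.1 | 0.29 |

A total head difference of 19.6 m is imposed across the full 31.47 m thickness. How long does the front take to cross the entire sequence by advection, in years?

With flow normal to the layers, continuity requires the same specific discharge q through every layer.
Σ(b_i/K_i) = 11.7/463 + 12.8/0.00528 + 6.97/49.1 = 2424 d.
q = Δh / Σ(b_i/K_i) = 19.6 / 2424 = 0.008084 m/day.
In each layer the seepage velocity is v_i = q/n_i, so the layer transit time is t_i = b_i·n_i / q:
  layer 1 (clean gravel): t_1 = 11.7 × 0.26 / 0.008084 = 376.3 d
  layer 2 (sandy clay): t_2 = 12.8 × 0.09 / 0.008084 = 142.5 d
  layer 3 (coarse sand): t_3 = 6.97 × 0.29 / 0.008084 = 250.0 d
Total t = Σ t_i = 768.8 days = 2.105 years.

2.10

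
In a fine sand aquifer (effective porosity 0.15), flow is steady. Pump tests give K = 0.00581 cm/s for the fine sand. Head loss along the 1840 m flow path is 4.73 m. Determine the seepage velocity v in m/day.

0.0860

Convert K: 0.00581 cm/s × 864 = 5.020 m/day.
Hydraulic gradient i = Δh / L = 4.73 / 1840 = 0.002571.
Darcy flux q = K · i = 5.020 × 0.002571 = 0.01290 m/day.
Seepage velocity v = q / n_e = 0.01290 / 0.15 = 0.08603 m/day.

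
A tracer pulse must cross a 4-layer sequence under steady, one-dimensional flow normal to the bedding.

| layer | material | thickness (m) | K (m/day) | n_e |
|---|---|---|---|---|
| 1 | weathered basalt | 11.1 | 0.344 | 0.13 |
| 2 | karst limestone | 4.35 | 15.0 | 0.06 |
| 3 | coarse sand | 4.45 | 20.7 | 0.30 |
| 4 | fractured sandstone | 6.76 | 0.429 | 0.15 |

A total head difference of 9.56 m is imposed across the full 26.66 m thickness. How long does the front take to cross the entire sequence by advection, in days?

20.6

With flow normal to the layers, continuity requires the same specific discharge q through every layer.
Σ(b_i/K_i) = 11.1/0.344 + 4.35/15.0 + 4.45/20.7 + 6.76/0.429 = 48.53 d.
q = Δh / Σ(b_i/K_i) = 9.56 / 48.53 = 0.1970 m/day.
In each layer the seepage velocity is v_i = q/n_i, so the layer transit time is t_i = b_i·n_i / q:
  layer 1 (weathered basalt): t_1 = 11.1 × 0.13 / 0.1970 = 7.325 d
  layer 2 (karst limestone): t_2 = 4.35 × 0.06 / 0.1970 = 1.325 d
  layer 3 (coarse sand): t_3 = 4.45 × 0.30 / 0.1970 = 6.777 d
  layer 4 (fractured sandstone): t_4 = 6.76 × 0.15 / 0.1970 = 5.147 d
Total t = Σ t_i = 20.57 days.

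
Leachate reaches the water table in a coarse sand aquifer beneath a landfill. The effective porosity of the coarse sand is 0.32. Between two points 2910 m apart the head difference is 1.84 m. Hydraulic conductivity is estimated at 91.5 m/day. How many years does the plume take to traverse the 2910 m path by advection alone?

Hydraulic gradient i = Δh / L = 1.84 / 2910 = 0.0006323.
Darcy flux q = K · i = 91.50 × 0.0006323 = 0.05786 m/day.
Seepage velocity v = q / n_e = 0.05786 / 0.32 = 0.1808 m/day.
Travel time t = L / v = 2910 / 0.1808 = 16095 days = 44.07 years.

44.1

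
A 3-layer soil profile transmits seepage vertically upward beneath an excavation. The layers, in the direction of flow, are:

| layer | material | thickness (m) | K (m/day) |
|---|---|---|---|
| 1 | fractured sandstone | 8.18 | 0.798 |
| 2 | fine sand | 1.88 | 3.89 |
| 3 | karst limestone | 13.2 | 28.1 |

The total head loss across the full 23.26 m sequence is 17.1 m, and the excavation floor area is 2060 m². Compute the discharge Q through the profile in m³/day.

Flow is perpendicular to layering, so the layers act in series and the equivalent K is the thickness-weighted harmonic mean.
Total thickness L = 8.18 + 1.88 + 13.2 = 23.26 m.
Σ(b_i/K_i) = 8.18/0.798 + 1.88/3.89 + 13.2/28.1 = 11.20 d.
K_eq = L / Σ(b_i/K_i) = 23.26 / 11.20 = 2.076 m/day.
Q = K_eq · A · (Δh/L) = 2.076 × 2060 × (17.1/23.26) = 3144 m³/day.

3140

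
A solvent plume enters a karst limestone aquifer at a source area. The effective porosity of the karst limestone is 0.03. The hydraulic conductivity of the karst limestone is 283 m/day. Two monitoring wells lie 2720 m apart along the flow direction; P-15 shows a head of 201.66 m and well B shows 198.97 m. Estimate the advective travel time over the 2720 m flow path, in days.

292

Hydraulic gradient i = (201.66 − 198.97) / 2720 = 2.69 / 2720 = 0.0009890.
Darcy flux q = K · i = 283.0 × 0.0009890 = 0.2799 m/day.
Seepage velocity v = q / n_e = 0.2799 / 0.03 = 9.329 m/day.
Travel time t = L / v = 2720 / 9.329 = 291.6 days.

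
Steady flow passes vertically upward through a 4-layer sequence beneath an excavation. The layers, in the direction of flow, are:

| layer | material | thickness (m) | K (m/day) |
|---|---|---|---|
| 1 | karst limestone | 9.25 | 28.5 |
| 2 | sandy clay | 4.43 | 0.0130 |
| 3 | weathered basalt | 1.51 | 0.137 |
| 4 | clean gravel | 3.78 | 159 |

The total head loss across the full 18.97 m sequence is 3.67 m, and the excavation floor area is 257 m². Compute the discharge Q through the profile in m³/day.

Flow is perpendicular to layering, so the layers act in series and the equivalent K is the thickness-weighted harmonic mean.
Total thickness L = 9.25 + 4.43 + 1.51 + 3.78 = 18.97 m.
Σ(b_i/K_i) = 9.25/28.5 + 4.43/0.0130 + 1.51/0.137 + 3.78/159 = 352.1 d.
K_eq = L / Σ(b_i/K_i) = 18.97 / 352.1 = 0.05387 m/day.
Q = K_eq · A · (Δh/L) = 0.05387 × 257 × (3.67/18.97) = 2.678 m³/day.

2.68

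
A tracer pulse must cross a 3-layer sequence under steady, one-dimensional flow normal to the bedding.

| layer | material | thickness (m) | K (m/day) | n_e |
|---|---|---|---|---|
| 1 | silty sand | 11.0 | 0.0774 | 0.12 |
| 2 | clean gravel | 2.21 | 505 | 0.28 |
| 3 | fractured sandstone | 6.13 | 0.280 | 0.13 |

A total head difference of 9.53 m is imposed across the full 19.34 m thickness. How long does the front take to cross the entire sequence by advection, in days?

With flow normal to the layers, continuity requires the same specific discharge q through every layer.
Σ(b_i/K_i) = 11.0/0.0774 + 2.21/505 + 6.13/0.280 = 164.0 d.
q = Δh / Σ(b_i/K_i) = 9.53 / 164.0 = 0.05810 m/day.
In each layer the seepage velocity is v_i = q/n_i, so the layer transit time is t_i = b_i·n_i / q:
  layer 1 (silty sand): t_1 = 11.0 × 0.12 / 0.05810 = 22.72 d
  layer 2 (clean gravel): t_2 = 2.21 × 0.28 / 0.05810 = 10.65 d
  layer 3 (fractured sandstone): t_3 = 6.13 × 0.13 / 0.05810 = 13.72 d
Total t = Σ t_i = 47.08 days.

47.1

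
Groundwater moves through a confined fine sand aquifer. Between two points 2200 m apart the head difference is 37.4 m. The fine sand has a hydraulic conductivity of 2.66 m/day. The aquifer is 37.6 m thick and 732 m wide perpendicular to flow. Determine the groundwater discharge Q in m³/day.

1240

Cross-sectional area A = 732 × 37.6 = 27523 m².
Hydraulic gradient i = Δh / L = 37.4 / 2200 = 0.01700.
Darcy's law: Q = K · A · i = 2.660 × 27523 × 0.01700 = 1245 m³/day.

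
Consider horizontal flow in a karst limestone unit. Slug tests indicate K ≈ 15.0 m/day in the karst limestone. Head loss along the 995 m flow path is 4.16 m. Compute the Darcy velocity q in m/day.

0.0627

Hydraulic gradient i = Δh / L = 4.16 / 995 = 0.004181.
Specific discharge q = K · i = 15.00 × 0.004181 = 0.06271 m/day.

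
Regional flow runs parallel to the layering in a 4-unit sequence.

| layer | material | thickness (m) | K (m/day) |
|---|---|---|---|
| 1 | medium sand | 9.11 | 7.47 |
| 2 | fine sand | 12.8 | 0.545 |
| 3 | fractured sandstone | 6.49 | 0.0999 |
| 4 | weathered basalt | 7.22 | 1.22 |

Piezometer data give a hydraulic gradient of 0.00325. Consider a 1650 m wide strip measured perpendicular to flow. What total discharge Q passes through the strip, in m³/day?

Flow is parallel to layering, so each bed carries its own Darcy discharge and the transmissivities add.
Σ(K_i·b_i) = 7.47×9.11 + 0.545×12.8 + 0.0999×6.49 + 1.22×7.22 = 84.48 m²/day.
Hydraulic gradient i = 0.00325.
Q = Σ(K_i·b_i) · W · i = 84.48 × 1650 × 0.003250 = 453.0 m³/day.

453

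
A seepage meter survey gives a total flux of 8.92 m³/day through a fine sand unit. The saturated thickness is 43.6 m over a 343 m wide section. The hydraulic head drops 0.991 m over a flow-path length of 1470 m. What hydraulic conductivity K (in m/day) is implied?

Cross-sectional area A = 343 × 43.6 = 14955 m².
Hydraulic gradient i = Δh / L = 0.991 / 1470 = 0.0006741.
From Q = K·A·i, K = Q / (A·i) = 8.92 / (14955 × 0.0006741) = 0.8848 m/day.

0.885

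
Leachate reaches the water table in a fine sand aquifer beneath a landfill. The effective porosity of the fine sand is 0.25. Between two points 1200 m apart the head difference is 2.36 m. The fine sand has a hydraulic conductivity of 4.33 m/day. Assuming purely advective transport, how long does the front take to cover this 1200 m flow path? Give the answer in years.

Hydraulic gradient i = Δh / L = 2.36 / 1200 = 0.001967.
Darcy flux q = K · i = 4.330 × 0.001967 = 0.008516 m/day.
Seepage velocity v = q / n_e = 0.008516 / 0.25 = 0.03406 m/day.
Travel time t = L / v = 1200 / 0.03406 = 35229 days = 96.45 years.

96.5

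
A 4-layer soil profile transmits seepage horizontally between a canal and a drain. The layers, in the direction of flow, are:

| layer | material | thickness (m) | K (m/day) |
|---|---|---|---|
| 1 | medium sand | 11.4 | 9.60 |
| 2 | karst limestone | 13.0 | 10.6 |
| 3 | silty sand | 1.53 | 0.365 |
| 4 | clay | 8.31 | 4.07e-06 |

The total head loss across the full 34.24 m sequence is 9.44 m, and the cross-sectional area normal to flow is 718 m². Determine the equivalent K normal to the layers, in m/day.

Flow is perpendicular to layering, so the layers act in series and the equivalent K is the thickness-weighted harmonic mean.
Total thickness L = 11.4 + 13.0 + 1.53 + 8.31 = 34.24 m.
Σ(b_i/K_i) = 11.4/9.60 + 13.0/10.6 + 1.53/0.365 + 8.31/4.07e-06 = 2.042e+06 d.
K_eq = L / Σ(b_i/K_i) = 34.24 / 2.042e+06 = 1.677e-05 m/day.

1.68e-05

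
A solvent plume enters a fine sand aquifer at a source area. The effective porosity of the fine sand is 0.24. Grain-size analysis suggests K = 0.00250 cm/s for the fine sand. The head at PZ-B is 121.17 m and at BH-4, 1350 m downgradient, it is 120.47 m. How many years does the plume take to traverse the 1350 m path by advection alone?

792

Convert K: 0.00250 cm/s × 864 = 2.160 m/day.
Hydraulic gradient i = (121.17 − 120.47) / 1350 = 0.7 / 1350 = 0.0005185.
Darcy flux q = K · i = 2.160 × 0.0005185 = 0.001120 m/day.
Seepage velocity v = q / n_e = 0.001120 / 0.24 = 0.004667 m/day.
Travel time t = L / v = 1350 / 0.004667 = 2.893e+05 days = 792.0 years.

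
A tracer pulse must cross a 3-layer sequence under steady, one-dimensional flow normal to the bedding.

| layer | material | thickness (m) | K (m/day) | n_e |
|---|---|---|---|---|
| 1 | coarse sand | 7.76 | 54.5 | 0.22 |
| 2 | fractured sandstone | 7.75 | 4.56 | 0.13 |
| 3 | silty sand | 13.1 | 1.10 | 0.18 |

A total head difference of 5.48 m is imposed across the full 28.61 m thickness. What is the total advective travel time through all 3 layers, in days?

With flow normal to the layers, continuity requires the same specific discharge q through every layer.
Σ(b_i/K_i) = 7.76/54.5 + 7.75/4.56 + 13.1/1.10 = 13.75 d.
q = Δh / Σ(b_i/K_i) = 5.48 / 13.75 = 0.3985 m/day.
In each layer the seepage velocity is v_i = q/n_i, so the layer transit time is t_i = b_i·n_i / q:
  layer 1 (coarse sand): t_1 = 7.76 × 0.22 / 0.3985 = 4.284 d
  layer 2 (fractured sandstone): t_2 = 7.75 × 0.13 / 0.3985 = 2.528 d
  layer 3 (silty sand): t_3 = 13.1 × 0.18 / 0.3985 = 5.917 d
Total t = Σ t_i = 12.73 days.

12.7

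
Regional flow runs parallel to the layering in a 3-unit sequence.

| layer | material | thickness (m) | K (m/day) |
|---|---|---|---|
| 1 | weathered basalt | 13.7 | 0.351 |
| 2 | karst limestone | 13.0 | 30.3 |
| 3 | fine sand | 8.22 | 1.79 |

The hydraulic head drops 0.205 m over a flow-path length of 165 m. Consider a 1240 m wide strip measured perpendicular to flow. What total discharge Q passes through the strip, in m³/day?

637

Flow is parallel to layering, so each bed carries its own Darcy discharge and the transmissivities add.
Σ(K_i·b_i) = 0.351×13.7 + 30.3×13.0 + 1.79×8.22 = 413.4 m²/day.
Hydraulic gradient i = Δh / L = 0.205 / 165 = 0.001242.
Q = Σ(K_i·b_i) · W · i = 413.4 × 1240 × 0.001242 = 636.9 m³/day.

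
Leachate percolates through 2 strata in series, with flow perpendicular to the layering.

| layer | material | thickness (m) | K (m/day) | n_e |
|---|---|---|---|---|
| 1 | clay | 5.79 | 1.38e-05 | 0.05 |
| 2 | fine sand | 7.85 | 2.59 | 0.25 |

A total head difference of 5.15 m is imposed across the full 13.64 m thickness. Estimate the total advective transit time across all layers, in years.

With flow normal to the layers, continuity requires the same specific discharge q through every layer.
Σ(b_i/K_i) = 5.79/1.38e-05 + 7.85/2.59 = 4.196e+05 d.
q = Δh / Σ(b_i/K_i) = 5.15 / 4.196e+05 = 1.227e-05 m/day.
In each layer the seepage velocity is v_i = q/n_i, so the layer transit time is t_i = b_i·n_i / q:
  layer 1 (clay): t_1 = 5.79 × 0.05 / 1.227e-05 = 23585 d
  layer 2 (fine sand): t_2 = 7.85 × 0.25 / 1.227e-05 = 1.599e+05 d
Total t = Σ t_i = 1.835e+05 days = 502.3 years.

502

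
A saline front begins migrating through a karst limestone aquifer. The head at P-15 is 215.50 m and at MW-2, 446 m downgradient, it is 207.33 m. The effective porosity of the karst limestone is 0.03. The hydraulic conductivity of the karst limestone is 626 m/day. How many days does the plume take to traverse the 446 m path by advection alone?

1.17

Hydraulic gradient i = (215.50 − 207.33) / 446 = 8.17 / 446 = 0.01832.
Darcy flux q = K · i = 626.0 × 0.01832 = 11.47 m/day.
Seepage velocity v = q / n_e = 11.47 / 0.03 = 382.2 m/day.
Travel time t = L / v = 446 / 382.2 = 1.167 days.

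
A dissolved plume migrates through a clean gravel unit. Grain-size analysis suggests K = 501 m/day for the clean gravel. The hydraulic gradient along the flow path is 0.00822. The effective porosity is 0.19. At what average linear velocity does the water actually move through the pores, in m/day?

21.7

Hydraulic gradient i = 0.00822.
Darcy flux q = K · i = 501.0 × 0.008220 = 4.118 m/day.
Seepage velocity v = q / n_e = 4.118 / 0.19 = 21.67 m/day.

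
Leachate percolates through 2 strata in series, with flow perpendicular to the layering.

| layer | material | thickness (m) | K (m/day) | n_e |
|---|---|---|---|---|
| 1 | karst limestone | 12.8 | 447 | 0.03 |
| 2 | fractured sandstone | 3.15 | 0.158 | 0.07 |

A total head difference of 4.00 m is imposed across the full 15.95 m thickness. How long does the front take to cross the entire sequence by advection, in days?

With flow normal to the layers, continuity requires the same specific discharge q through every layer.
Σ(b_i/K_i) = 12.8/447 + 3.15/0.158 = 19.97 d.
q = Δh / Σ(b_i/K_i) = 4.00 / 19.97 = 0.2003 m/day.
In each layer the seepage velocity is v_i = q/n_i, so the layer transit time is t_i = b_i·n_i / q:
  layer 1 (karst limestone): t_1 = 12.8 × 0.03 / 0.2003 = 1.917 d
  layer 2 (fractured sandstone): t_2 = 3.15 × 0.07 / 0.2003 = 1.101 d
Total t = Σ t_i = 3.017 days.

3.02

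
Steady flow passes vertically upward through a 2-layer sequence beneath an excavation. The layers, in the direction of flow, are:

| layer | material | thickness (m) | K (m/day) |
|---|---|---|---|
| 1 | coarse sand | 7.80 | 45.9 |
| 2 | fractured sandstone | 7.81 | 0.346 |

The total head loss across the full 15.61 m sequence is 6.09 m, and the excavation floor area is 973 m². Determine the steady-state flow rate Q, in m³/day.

261

Flow is perpendicular to layering, so the layers act in series and the equivalent K is the thickness-weighted harmonic mean.
Total thickness L = 7.80 + 7.81 = 15.61 m.
Σ(b_i/K_i) = 7.80/45.9 + 7.81/0.346 = 22.74 d.
K_eq = L / Σ(b_i/K_i) = 15.61 / 22.74 = 0.6864 m/day.
Q = K_eq · A · (Δh/L) = 0.6864 × 973 × (6.09/15.61) = 260.6 m³/day.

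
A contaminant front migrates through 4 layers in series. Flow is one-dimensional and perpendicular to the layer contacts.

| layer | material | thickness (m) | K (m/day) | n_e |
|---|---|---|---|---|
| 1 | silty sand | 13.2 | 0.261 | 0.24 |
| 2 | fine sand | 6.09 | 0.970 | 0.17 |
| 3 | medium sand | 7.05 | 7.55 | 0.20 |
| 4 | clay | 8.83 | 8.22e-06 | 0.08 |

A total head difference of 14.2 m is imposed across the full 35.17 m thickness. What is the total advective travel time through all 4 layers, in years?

1310

With flow normal to the layers, continuity requires the same specific discharge q through every layer.
Σ(b_i/K_i) = 13.2/0.261 + 6.09/0.970 + 7.05/7.55 + 8.83/8.22e-06 = 1.074e+06 d.
q = Δh / Σ(b_i/K_i) = 14.2 / 1.074e+06 = 1.322e-05 m/day.
In each layer the seepage velocity is v_i = q/n_i, so the layer transit time is t_i = b_i·n_i / q:
  layer 1 (silty sand): t_1 = 13.2 × 0.24 / 1.322e-05 = 2.397e+05 d
  layer 2 (fine sand): t_2 = 6.09 × 0.17 / 1.322e-05 = 78323 d
  layer 3 (medium sand): t_3 = 7.05 × 0.20 / 1.322e-05 = 1.067e+05 d
  layer 4 (clay): t_4 = 8.83 × 0.08 / 1.322e-05 = 53441 d
Total t = Σ t_i = 4.781e+05 days = 1309 years.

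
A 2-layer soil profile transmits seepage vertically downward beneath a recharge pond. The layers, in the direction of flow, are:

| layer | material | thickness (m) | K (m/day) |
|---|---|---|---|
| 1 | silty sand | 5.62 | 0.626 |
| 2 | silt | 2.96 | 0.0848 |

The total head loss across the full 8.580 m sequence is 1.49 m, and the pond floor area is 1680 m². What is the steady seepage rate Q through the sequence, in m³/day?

57.0

Flow is perpendicular to layering, so the layers act in series and the equivalent K is the thickness-weighted harmonic mean.
Total thickness L = 5.62 + 2.96 = 8.580 m.
Σ(b_i/K_i) = 5.62/0.626 + 2.96/0.0848 = 43.88 d.
K_eq = L / Σ(b_i/K_i) = 8.580 / 43.88 = 0.1955 m/day.
Q = K_eq · A · (Δh/L) = 0.1955 × 1680 × (1.49/8.580) = 57.04 m³/day.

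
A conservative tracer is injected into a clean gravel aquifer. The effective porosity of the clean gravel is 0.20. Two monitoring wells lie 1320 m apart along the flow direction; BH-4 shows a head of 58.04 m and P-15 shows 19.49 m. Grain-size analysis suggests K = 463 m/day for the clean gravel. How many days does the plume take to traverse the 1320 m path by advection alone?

19.5

Hydraulic gradient i = (58.04 − 19.49) / 1320 = 38.55 / 1320 = 0.02920.
Darcy flux q = K · i = 463.0 × 0.02920 = 13.52 m/day.
Seepage velocity v = q / n_e = 13.52 / 0.20 = 67.61 m/day.
Travel time t = L / v = 1320 / 67.61 = 19.52 days.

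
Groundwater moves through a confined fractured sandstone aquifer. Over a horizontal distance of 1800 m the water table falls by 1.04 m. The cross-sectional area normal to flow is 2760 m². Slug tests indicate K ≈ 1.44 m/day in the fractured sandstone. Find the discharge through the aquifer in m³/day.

2.30

Hydraulic gradient i = Δh / L = 1.04 / 1800 = 0.0005778.
Darcy's law: Q = K · A · i = 1.440 × 2760 × 0.0005778 = 2.296 m³/day.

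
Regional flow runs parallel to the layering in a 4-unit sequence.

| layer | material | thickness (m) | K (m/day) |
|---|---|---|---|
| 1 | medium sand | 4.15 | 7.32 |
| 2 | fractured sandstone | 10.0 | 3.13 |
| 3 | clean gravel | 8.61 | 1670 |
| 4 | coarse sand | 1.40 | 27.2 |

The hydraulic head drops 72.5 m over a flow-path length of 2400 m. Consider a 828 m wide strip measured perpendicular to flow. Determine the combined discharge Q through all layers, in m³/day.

Flow is parallel to layering, so each bed carries its own Darcy discharge and the transmissivities add.
Σ(K_i·b_i) = 7.32×4.15 + 3.13×10.0 + 1670×8.61 + 27.2×1.40 = 14478 m²/day.
Hydraulic gradient i = Δh / L = 72.5 / 2400 = 0.03021.
Q = Σ(K_i·b_i) · W · i = 14478 × 828 × 0.03021 = 3.621e+05 m³/day.

362000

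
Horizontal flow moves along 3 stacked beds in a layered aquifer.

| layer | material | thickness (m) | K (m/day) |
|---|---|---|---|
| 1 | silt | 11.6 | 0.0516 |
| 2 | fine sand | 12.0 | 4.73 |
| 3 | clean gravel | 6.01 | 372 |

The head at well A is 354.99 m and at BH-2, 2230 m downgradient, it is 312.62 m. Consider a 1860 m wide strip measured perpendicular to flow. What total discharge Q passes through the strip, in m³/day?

Flow is parallel to layering, so each bed carries its own Darcy discharge and the transmissivities add.
Σ(K_i·b_i) = 0.0516×11.6 + 4.73×12.0 + 372×6.01 = 2293 m²/day.
Hydraulic gradient i = (354.99 − 312.62) / 2230 = 42.37 / 2230 = 0.01900.
Q = Σ(K_i·b_i) · W · i = 2293 × 1860 × 0.01900 = 81037 m³/day.

81000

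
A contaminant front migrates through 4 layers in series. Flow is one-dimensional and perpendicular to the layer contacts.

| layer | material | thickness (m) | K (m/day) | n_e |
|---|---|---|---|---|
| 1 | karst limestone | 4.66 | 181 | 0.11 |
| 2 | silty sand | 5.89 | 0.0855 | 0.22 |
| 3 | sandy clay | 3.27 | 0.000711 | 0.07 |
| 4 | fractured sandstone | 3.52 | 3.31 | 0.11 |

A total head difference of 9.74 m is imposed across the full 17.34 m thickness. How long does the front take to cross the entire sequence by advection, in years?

3.18

With flow normal to the layers, continuity requires the same specific discharge q through every layer.
Σ(b_i/K_i) = 4.66/181 + 5.89/0.0855 + 3.27/0.000711 + 3.52/3.31 = 4669 d.
q = Δh / Σ(b_i/K_i) = 9.74 / 4669 = 0.002086 m/day.
In each layer the seepage velocity is v_i = q/n_i, so the layer transit time is t_i = b_i·n_i / q:
  layer 1 (karst limestone): t_1 = 4.66 × 0.11 / 0.002086 = 245.7 d
  layer 2 (silty sand): t_2 = 5.89 × 0.22 / 0.002086 = 621.2 d
  layer 3 (sandy clay): t_3 = 3.27 × 0.07 / 0.002086 = 109.7 d
  layer 4 (fractured sandstone): t_4 = 3.52 × 0.11 / 0.002086 = 185.6 d
Total t = Σ t_i = 1162 days = 3.182 years.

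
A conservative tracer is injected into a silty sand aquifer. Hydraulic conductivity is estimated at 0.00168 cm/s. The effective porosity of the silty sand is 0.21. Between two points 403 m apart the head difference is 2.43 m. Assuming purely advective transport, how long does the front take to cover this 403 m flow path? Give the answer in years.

Convert K: 0.00168 cm/s × 864 = 1.452 m/day.
Hydraulic gradient i = Δh / L = 2.43 / 403 = 0.006030.
Darcy flux q = K · i = 1.452 × 0.006030 = 0.008752 m/day.
Seepage velocity v = q / n_e = 0.008752 / 0.21 = 0.04168 m/day.
Travel time t = L / v = 403 / 0.04168 = 9669 days = 26.47 years.

26.5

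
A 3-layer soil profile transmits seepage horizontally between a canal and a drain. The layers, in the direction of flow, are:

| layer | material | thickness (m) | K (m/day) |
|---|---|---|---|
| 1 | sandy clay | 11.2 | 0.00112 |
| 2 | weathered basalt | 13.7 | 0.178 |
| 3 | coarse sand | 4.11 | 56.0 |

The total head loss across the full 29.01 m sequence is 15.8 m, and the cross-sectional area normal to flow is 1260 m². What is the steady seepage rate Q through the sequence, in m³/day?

Flow is perpendicular to layering, so the layers act in series and the equivalent K is the thickness-weighted harmonic mean.
Total thickness L = 11.2 + 13.7 + 4.11 = 29.01 m.
Σ(b_i/K_i) = 11.2/0.00112 + 13.7/0.178 + 4.11/56.0 = 10077 d.
K_eq = L / Σ(b_i/K_i) = 29.01 / 10077 = 0.002879 m/day.
Q = K_eq · A · (Δh/L) = 0.002879 × 1260 × (15.8/29.01) = 1.976 m³/day.

1.98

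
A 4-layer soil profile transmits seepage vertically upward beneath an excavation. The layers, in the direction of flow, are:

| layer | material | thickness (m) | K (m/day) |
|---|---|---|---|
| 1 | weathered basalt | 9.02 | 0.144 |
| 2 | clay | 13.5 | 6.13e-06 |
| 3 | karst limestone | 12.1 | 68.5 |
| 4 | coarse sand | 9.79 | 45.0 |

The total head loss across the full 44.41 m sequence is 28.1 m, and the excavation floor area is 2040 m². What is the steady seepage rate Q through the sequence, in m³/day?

0.0260

Flow is perpendicular to layering, so the layers act in series and the equivalent K is the thickness-weighted harmonic mean.
Total thickness L = 9.02 + 13.5 + 12.1 + 9.79 = 44.41 m.
Σ(b_i/K_i) = 9.02/0.144 + 13.5/6.13e-06 + 12.1/68.5 + 9.79/45.0 = 2.202e+06 d.
K_eq = L / Σ(b_i/K_i) = 44.41 / 2.202e+06 = 2.016e-05 m/day.
Q = K_eq · A · (Δh/L) = 2.016e-05 × 2040 × (28.1/44.41) = 0.02603 m³/day.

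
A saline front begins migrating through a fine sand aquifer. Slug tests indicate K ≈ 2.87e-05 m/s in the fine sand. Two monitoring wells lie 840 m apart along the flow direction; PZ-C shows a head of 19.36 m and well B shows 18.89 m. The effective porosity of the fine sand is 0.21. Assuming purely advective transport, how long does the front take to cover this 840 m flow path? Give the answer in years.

348

Convert K: 2.87e-05 m/s × 86400 = 2.480 m/day.
Hydraulic gradient i = (19.36 − 18.89) / 840 = 0.47 / 840 = 0.0005595.
Darcy flux q = K · i = 2.480 × 0.0005595 = 0.001387 m/day.
Seepage velocity v = q / n_e = 0.001387 / 0.21 = 0.006607 m/day.
Travel time t = L / v = 840 / 0.006607 = 1.271e+05 days = 348.1 years.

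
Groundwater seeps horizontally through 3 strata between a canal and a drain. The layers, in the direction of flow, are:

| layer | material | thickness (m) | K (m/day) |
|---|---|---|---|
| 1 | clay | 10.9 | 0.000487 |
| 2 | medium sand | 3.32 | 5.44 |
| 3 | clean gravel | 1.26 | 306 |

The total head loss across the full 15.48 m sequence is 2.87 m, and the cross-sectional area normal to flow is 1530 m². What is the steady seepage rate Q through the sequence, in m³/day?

0.196

Flow is perpendicular to layering, so the layers act in series and the equivalent K is the thickness-weighted harmonic mean.
Total thickness L = 10.9 + 3.32 + 1.26 = 15.48 m.
Σ(b_i/K_i) = 10.9/0.000487 + 3.32/5.44 + 1.26/306 = 22383 d.
K_eq = L / Σ(b_i/K_i) = 15.48 / 22383 = 0.0006916 m/day.
Q = K_eq · A · (Δh/L) = 0.0006916 × 1530 × (2.87/15.48) = 0.1962 m³/day.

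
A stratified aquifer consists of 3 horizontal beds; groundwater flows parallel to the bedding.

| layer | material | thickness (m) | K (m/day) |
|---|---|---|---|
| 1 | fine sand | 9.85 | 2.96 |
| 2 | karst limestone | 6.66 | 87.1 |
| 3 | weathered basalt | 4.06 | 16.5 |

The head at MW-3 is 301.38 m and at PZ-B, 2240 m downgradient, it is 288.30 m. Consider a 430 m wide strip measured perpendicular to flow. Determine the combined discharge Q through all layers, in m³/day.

Flow is parallel to layering, so each bed carries its own Darcy discharge and the transmissivities add.
Σ(K_i·b_i) = 2.96×9.85 + 87.1×6.66 + 16.5×4.06 = 676.2 m²/day.
Hydraulic gradient i = (301.38 − 288.30) / 2240 = 13.08 / 2240 = 0.005839.
Q = Σ(K_i·b_i) · W · i = 676.2 × 430 × 0.005839 = 1698 m³/day.

1700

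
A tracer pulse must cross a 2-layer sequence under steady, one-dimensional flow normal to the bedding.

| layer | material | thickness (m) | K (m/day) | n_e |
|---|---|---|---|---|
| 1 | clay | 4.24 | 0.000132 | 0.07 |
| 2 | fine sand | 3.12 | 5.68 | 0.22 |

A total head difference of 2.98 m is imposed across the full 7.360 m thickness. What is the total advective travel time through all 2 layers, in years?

With flow normal to the layers, continuity requires the same specific discharge q through every layer.
Σ(b_i/K_i) = 4.24/0.000132 + 3.12/5.68 = 32122 d.
q = Δh / Σ(b_i/K_i) = 2.98 / 32122 = 9.277e-05 m/day.
In each layer the seepage velocity is v_i = q/n_i, so the layer transit time is t_i = b_i·n_i / q:
  layer 1 (clay): t_1 = 4.24 × 0.07 / 9.277e-05 = 3199 d
  layer 2 (fine sand): t_2 = 3.12 × 0.22 / 9.277e-05 = 7399 d
Total t = Σ t_i = 10598 days = 29.02 years.

29.0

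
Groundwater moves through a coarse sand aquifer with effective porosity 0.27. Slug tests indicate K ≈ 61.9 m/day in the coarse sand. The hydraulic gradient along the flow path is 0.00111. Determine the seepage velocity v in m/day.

0.254

Hydraulic gradient i = 0.00111.
Darcy flux q = K · i = 61.90 × 0.001110 = 0.06871 m/day.
Seepage velocity v = q / n_e = 0.06871 / 0.27 = 0.2545 m/day.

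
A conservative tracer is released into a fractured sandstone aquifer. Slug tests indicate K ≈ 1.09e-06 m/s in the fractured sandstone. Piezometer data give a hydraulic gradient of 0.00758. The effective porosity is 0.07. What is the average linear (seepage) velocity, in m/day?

0.0102

Convert K: 1.09e-06 m/s × 86400 = 0.09418 m/day.
Hydraulic gradient i = 0.00758.
Darcy flux q = K · i = 0.09418 × 0.007580 = 0.0007139 m/day.
Seepage velocity v = q / n_e = 0.0007139 / 0.07 = 0.01020 m/day.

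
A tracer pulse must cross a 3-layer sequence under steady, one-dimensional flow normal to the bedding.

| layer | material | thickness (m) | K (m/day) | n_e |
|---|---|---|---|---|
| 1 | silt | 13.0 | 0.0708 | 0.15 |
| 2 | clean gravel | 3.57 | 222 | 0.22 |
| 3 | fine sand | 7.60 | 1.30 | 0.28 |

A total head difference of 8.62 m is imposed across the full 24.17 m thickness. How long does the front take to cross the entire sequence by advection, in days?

With flow normal to the layers, continuity requires the same specific discharge q through every layer.
Σ(b_i/K_i) = 13.0/0.0708 + 3.57/222 + 7.60/1.30 = 189.5 d.
q = Δh / Σ(b_i/K_i) = 8.62 / 189.5 = 0.04549 m/day.
In each layer the seepage velocity is v_i = q/n_i, so the layer transit time is t_i = b_i·n_i / q:
  layer 1 (silt): t_1 = 13.0 × 0.15 / 0.04549 = 42.86 d
  layer 2 (clean gravel): t_2 = 3.57 × 0.22 / 0.04549 = 17.26 d
  layer 3 (fine sand): t_3 = 7.60 × 0.28 / 0.04549 = 46.78 d
Total t = Σ t_i = 106.9 days.

107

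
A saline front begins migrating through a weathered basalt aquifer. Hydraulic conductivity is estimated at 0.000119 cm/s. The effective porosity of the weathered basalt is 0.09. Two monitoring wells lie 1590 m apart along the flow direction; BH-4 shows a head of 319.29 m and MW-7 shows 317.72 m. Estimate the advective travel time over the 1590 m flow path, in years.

Convert K: 0.000119 cm/s × 864 = 0.1028 m/day.
Hydraulic gradient i = (319.29 − 317.72) / 1590 = 1.57 / 1590 = 0.0009874.
Darcy flux q = K · i = 0.1028 × 0.0009874 = 0.0001015 m/day.
Seepage velocity v = q / n_e = 0.0001015 / 0.09 = 0.001128 m/day.
Travel time t = L / v = 1590 / 0.001128 = 1.410e+06 days = 3859 years.

3860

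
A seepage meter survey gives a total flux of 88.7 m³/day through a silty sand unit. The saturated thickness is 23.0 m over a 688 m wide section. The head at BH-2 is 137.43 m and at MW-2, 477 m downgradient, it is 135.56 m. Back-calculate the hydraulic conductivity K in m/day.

1.43

Cross-sectional area A = 688 × 23.0 = 15824 m².
Hydraulic gradient i = (137.43 − 135.56) / 477 = 1.87 / 477 = 0.003920.
From Q = K·A·i, K = Q / (A·i) = 88.7 / (15824 × 0.003920) = 1.430 m/day.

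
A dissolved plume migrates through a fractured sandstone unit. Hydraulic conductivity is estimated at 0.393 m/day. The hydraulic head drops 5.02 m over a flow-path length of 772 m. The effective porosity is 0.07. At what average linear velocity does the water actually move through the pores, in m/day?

Hydraulic gradient i = Δh / L = 5.02 / 772 = 0.006503.
Darcy flux q = K · i = 0.3930 × 0.006503 = 0.002556 m/day.
Seepage velocity v = q / n_e = 0.002556 / 0.07 = 0.03651 m/day.

0.0365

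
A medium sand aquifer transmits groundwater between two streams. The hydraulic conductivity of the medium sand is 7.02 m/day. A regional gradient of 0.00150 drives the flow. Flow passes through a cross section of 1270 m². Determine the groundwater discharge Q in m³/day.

13.4

Hydraulic gradient i = 0.00150.
Darcy's law: Q = K · A · i = 7.020 × 1270 × 0.001500 = 13.37 m³/day.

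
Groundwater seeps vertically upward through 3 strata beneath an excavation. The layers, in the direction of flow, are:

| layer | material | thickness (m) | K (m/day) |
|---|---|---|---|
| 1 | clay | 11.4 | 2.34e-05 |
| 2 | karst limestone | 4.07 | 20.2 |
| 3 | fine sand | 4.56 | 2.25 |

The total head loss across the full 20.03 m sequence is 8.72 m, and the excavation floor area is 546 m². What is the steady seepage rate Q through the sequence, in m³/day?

0.00977

Flow is perpendicular to layering, so the layers act in series and the equivalent K is the thickness-weighted harmonic mean.
Total thickness L = 11.4 + 4.07 + 4.56 = 20.03 m.
Σ(b_i/K_i) = 11.4/2.34e-05 + 4.07/20.2 + 4.56/2.25 = 4.872e+05 d.
K_eq = L / Σ(b_i/K_i) = 20.03 / 4.872e+05 = 4.111e-05 m/day.
Q = K_eq · A · (Δh/L) = 4.111e-05 × 546 × (8.72/20.03) = 0.009773 m³/day.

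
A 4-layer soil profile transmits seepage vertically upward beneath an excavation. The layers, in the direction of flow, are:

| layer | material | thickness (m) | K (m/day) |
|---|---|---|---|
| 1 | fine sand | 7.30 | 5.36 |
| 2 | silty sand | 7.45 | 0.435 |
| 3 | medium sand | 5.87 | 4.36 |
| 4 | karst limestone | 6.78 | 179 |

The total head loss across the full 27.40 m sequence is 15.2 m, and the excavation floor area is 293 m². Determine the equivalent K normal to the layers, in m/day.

Flow is perpendicular to layering, so the layers act in series and the equivalent K is the thickness-weighted harmonic mean.
Total thickness L = 7.30 + 7.45 + 5.87 + 6.78 = 27.40 m.
Σ(b_i/K_i) = 7.30/5.36 + 7.45/0.435 + 5.87/4.36 + 6.78/179 = 19.87 d.
K_eq = L / Σ(b_i/K_i) = 27.40 / 19.87 = 1.379 m/day.

1.38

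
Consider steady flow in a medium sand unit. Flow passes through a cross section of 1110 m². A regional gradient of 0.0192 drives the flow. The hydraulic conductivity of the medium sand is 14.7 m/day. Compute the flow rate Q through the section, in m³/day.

Hydraulic gradient i = 0.0192.
Darcy's law: Q = K · A · i = 14.70 × 1110 × 0.01920 = 313.3 m³/day.

313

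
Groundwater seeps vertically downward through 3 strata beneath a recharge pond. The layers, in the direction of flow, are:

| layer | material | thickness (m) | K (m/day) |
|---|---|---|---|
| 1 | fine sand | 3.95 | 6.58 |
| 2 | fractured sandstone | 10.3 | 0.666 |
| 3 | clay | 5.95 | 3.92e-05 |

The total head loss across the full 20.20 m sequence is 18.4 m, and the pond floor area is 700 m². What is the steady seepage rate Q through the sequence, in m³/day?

0.0848

Flow is perpendicular to layering, so the layers act in series and the equivalent K is the thickness-weighted harmonic mean.
Total thickness L = 3.95 + 10.3 + 5.95 = 20.20 m.
Σ(b_i/K_i) = 3.95/6.58 + 10.3/0.666 + 5.95/3.92e-05 = 1.518e+05 d.
K_eq = L / Σ(b_i/K_i) = 20.20 / 1.518e+05 = 0.0001331 m/day.
Q = K_eq · A · (Δh/L) = 0.0001331 × 700 × (18.4/20.20) = 0.08485 m³/day.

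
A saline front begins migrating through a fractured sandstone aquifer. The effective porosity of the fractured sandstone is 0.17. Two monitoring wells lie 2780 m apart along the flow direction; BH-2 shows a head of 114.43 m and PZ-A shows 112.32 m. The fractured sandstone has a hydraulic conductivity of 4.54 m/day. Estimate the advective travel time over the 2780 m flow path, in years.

376

Hydraulic gradient i = (114.43 − 112.32) / 2780 = 2.11 / 2780 = 0.0007590.
Darcy flux q = K · i = 4.540 × 0.0007590 = 0.003446 m/day.
Seepage velocity v = q / n_e = 0.003446 / 0.17 = 0.02027 m/day.
Travel time t = L / v = 2780 / 0.02027 = 1.372e+05 days = 375.5 years.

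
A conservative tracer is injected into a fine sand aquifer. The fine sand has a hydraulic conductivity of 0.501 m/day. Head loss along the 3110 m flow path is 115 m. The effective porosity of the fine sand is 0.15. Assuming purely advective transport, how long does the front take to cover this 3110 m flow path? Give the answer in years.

68.9

Hydraulic gradient i = Δh / L = 115 / 3110 = 0.03698.
Darcy flux q = K · i = 0.5010 × 0.03698 = 0.01853 m/day.
Seepage velocity v = q / n_e = 0.01853 / 0.15 = 0.1235 m/day.
Travel time t = L / v = 3110 / 0.1235 = 25181 days = 68.94 years.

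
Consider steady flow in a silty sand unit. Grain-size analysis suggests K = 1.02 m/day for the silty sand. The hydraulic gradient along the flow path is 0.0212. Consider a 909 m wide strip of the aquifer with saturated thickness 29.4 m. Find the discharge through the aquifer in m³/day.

Cross-sectional area A = 909 × 29.4 = 26725 m².
Hydraulic gradient i = 0.0212.
Darcy's law: Q = K · A · i = 1.020 × 26725 × 0.02120 = 577.9 m³/day.

578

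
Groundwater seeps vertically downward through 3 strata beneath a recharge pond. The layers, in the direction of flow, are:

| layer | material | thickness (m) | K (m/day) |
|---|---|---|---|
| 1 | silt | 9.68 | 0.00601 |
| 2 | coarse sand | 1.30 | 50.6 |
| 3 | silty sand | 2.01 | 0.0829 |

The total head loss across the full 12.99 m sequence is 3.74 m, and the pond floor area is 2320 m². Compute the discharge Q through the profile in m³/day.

5.31

Flow is perpendicular to layering, so the layers act in series and the equivalent K is the thickness-weighted harmonic mean.
Total thickness L = 9.68 + 1.30 + 2.01 = 12.99 m.
Σ(b_i/K_i) = 9.68/0.00601 + 1.30/50.6 + 2.01/0.0829 = 1635 d.
K_eq = L / Σ(b_i/K_i) = 12.99 / 1635 = 0.007945 m/day.
Q = K_eq · A · (Δh/L) = 0.007945 × 2320 × (3.74/12.99) = 5.307 m³/day.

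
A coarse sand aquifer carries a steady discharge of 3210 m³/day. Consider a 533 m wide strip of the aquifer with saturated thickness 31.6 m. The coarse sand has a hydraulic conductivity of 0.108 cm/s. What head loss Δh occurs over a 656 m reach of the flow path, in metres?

Convert K: 0.108 cm/s × 864 = 93.31 m/day.
Cross-sectional area A = 533 × 31.6 = 16843 m².
From Q = K·A·i, i = Q / (K·A) = 3210 / (93.31 × 16843) = 0.002042.
Head loss Δh = i · L = 0.002042 × 656 = 1.340 m.

1.34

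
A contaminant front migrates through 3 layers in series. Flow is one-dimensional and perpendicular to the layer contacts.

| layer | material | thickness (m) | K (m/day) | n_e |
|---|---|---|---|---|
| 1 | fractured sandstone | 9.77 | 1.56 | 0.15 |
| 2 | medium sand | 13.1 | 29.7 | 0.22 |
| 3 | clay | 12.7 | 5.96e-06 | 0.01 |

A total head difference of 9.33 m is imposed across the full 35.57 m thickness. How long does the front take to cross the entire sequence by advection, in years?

2800

With flow normal to the layers, continuity requires the same specific discharge q through every layer.
Σ(b_i/K_i) = 9.77/1.56 + 13.1/29.7 + 12.7/5.96e-06 = 2.131e+06 d.
q = Δh / Σ(b_i/K_i) = 9.33 / 2.131e+06 = 4.378e-06 m/day.
In each layer the seepage velocity is v_i = q/n_i, so the layer transit time is t_i = b_i·n_i / q:
  layer 1 (fractured sandstone): t_1 = 9.77 × 0.15 / 4.378e-06 = 3.347e+05 d
  layer 2 (medium sand): t_2 = 13.1 × 0.22 / 4.378e-06 = 6.582e+05 d
  layer 3 (clay): t_3 = 12.7 × 0.01 / 4.378e-06 = 29006 d
Total t = Σ t_i = 1.022e+06 days = 2798 years.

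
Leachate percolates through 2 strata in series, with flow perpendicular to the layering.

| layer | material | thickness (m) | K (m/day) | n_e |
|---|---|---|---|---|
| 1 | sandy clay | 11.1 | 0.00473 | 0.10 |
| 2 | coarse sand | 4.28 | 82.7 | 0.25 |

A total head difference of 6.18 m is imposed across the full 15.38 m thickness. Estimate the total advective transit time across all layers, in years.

2.27

With flow normal to the layers, continuity requires the same specific discharge q through every layer.
Σ(b_i/K_i) = 11.1/0.00473 + 4.28/82.7 = 2347 d.
q = Δh / Σ(b_i/K_i) = 6.18 / 2347 = 0.002633 m/day.
In each layer the seepage velocity is v_i = q/n_i, so the layer transit time is t_i = b_i·n_i / q:
  layer 1 (sandy clay): t_1 = 11.1 × 0.10 / 0.002633 = 421.5 d
  layer 2 (coarse sand): t_2 = 4.28 × 0.25 / 0.002633 = 406.3 d
Total t = Σ t_i = 827.8 days = 2.266 years.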